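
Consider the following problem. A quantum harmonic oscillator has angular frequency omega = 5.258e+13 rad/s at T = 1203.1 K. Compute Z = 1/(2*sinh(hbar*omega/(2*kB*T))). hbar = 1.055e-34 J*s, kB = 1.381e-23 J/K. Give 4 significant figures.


Step 1: Compute x = hbar*omega/(kB*T) = 1.055e-34*5.258e+13/(1.381e-23*1203.1) = 0.3339
Step 2: x/2 = 0.1669
Step 3: sinh(x/2) = 0.1677
Step 4: Z = 1/(2*0.1677) = 2.981

2.981


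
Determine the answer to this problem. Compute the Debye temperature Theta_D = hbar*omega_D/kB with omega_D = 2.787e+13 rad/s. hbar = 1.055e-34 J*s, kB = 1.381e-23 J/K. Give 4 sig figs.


Step 1: hbar*omega_D = 1.055e-34 * 2.787e+13 = 2.94e-21 J
Step 2: Theta_D = 2.94e-21 / 1.381e-23
Step 3: Theta_D = 212.9 K

212.9


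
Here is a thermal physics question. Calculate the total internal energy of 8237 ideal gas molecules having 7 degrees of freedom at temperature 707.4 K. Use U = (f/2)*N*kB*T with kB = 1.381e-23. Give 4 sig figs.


Step 1: f/2 = 7/2 = 3.5
Step 2: N*kB*T = 8237*1.381e-23*707.4 = 8.047e-17
Step 3: U = 3.5 * 8.047e-17 = 2.816e-16 J

2.816e-16


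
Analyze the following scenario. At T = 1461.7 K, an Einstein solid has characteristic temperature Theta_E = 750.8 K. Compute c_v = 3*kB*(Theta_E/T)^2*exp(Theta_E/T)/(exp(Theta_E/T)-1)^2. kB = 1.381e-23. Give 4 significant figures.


Step 1: x = Theta_E/T = 750.8/1461.7 = 0.5136
Step 2: x^2 = 0.2638
Step 3: exp(x) = 1.671
Step 4: c_v = 3*1.381e-23*0.2638*1.671/(1.671-1)^2 = 4.053e-23

4.053e-23


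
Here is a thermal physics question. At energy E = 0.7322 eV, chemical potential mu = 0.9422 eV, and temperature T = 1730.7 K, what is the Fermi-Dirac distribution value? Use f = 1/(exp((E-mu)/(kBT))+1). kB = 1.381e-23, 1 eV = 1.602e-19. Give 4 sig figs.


Step 1: (E - mu) = 0.7322 - 0.9422 = -0.21 eV
Step 2: Convert: (E-mu)*eV = -3.364e-20 J
Step 3: x = (E-mu)*eV/(kB*T) = -1.408
Step 4: f = 1/(exp(-1.408)+1) = 0.8034

0.8034


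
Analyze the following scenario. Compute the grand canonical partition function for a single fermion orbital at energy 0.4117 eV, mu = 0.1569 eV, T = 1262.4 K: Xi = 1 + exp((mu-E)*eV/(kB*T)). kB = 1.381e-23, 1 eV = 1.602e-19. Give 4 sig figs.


Step 1: (mu - E) = 0.1569 - 0.4117 = -0.2548 eV
Step 2: x = (mu-E)*eV/(kB*T) = -0.2548*1.602e-19/(1.381e-23*1262.4) = -2.341
Step 3: exp(x) = 0.0962
Step 4: Xi = 1 + 0.0962 = 1.096

1.096


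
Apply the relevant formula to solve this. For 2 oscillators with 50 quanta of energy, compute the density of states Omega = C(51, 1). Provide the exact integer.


Step 1: Use binomial coefficient C(51, 1)
Step 2: Numerator = 51! / 50!
Step 3: Denominator = 1!
Step 4: Omega = 51

51


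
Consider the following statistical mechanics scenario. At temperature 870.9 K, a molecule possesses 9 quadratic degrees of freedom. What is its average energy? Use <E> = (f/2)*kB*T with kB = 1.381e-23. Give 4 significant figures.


Step 1: f/2 = 9/2 = 4.5
Step 2: kB*T = 1.381e-23 * 870.9 = 1.203e-20
Step 3: <E> = 4.5 * 1.203e-20 = 5.412e-20 J

5.412e-20


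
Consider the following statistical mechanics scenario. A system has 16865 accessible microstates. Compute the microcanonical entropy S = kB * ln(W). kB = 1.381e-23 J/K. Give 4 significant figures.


Step 1: ln(W) = ln(16865) = 9.733
Step 2: S = kB * ln(W) = 1.381e-23 * 9.733
Step 3: S = 1.344e-22 J/K

1.344e-22


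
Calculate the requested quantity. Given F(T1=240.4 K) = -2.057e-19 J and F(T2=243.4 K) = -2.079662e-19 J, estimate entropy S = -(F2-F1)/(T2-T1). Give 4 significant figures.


Step 1: dF = F2 - F1 = -2.079662e-19 - (-2.057e-19) = -2.2662e-21 J
Step 2: dT = T2 - T1 = 243.4 - 240.4 = 3 K
Step 3: S = -dF/dT = -(-2.2662e-21)/3 = 7.554e-22 J/K

7.554e-22


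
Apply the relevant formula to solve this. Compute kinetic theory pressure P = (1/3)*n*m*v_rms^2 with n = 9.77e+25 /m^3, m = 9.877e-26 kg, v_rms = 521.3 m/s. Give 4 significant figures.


Step 1: v_rms^2 = 521.3^2 = 2.718e+05
Step 2: n*m = 9.77e+25*9.877e-26 = 9.65
Step 3: P = (1/3)*9.65*2.718e+05 = 8.741e+05 Pa

8.741e+05


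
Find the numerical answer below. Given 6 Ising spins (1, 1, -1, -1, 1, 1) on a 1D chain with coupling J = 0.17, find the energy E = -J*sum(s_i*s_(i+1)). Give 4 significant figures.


Step 1: Nearest-neighbor products: 1, -1, 1, -1, 1
Step 2: Sum of products = 1
Step 3: E = -0.17 * 1 = -0.17

-0.17


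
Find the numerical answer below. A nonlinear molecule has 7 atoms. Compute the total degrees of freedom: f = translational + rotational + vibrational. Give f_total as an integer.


Step 1: Translational DOF = 3
Step 2: Rotational DOF (nonlinear) = 3
Step 3: Vibrational DOF = 3*7 - 6 = 15
Step 4: Total = 3 + 3 + 15 = 21

21


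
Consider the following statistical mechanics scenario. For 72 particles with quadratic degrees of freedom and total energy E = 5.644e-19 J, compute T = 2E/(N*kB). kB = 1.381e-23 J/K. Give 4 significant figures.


Step 1: Numerator = 2*E = 2*5.644e-19 = 1.129e-18 J
Step 2: Denominator = N*kB = 72*1.381e-23 = 9.943e-22
Step 3: T = 1.129e-18 / 9.943e-22 = 1135 K

1135


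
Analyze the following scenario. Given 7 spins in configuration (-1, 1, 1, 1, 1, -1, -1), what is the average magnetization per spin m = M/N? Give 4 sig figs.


Step 1: Count up spins (+1): 4, down spins (-1): 3
Step 2: Total magnetization M = 4 - 3 = 1
Step 3: m = M/N = 1/7 = 0.1429

0.1429


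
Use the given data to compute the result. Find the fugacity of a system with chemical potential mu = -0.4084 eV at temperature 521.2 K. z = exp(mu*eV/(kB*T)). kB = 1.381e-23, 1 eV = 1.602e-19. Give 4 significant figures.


Step 1: Convert mu to Joules: -0.4084*1.602e-19 = -6.543e-20 J
Step 2: kB*T = 1.381e-23*521.2 = 7.198e-21 J
Step 3: mu/(kB*T) = -9.09
Step 4: z = exp(-9.09) = 0.0001128

0.0001128


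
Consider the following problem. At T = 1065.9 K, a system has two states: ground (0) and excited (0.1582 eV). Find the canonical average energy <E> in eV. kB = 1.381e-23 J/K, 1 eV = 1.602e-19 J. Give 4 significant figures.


Step 1: beta*E = 0.1582*1.602e-19/(1.381e-23*1065.9) = 1.722
Step 2: exp(-beta*E) = 0.1788
Step 3: <E> = 0.1582*0.1788/(1+0.1788) = 0.02399 eV

0.02399


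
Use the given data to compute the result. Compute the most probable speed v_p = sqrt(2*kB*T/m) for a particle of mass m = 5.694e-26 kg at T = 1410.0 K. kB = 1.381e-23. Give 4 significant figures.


Step 1: Numerator = 2*kB*T = 2*1.381e-23*1410.0 = 3.894e-20
Step 2: Ratio = 3.894e-20 / 5.694e-26 = 6.84e+05
Step 3: v_p = sqrt(6.84e+05) = 827 m/s

827


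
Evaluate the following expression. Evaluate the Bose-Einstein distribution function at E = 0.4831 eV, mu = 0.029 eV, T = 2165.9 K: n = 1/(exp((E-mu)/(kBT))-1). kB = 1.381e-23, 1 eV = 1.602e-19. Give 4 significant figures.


Step 1: (E - mu) = 0.4541 eV
Step 2: x = (E-mu)*eV/(kB*T) = 0.4541*1.602e-19/(1.381e-23*2165.9) = 2.432
Step 3: exp(x) = 11.38
Step 4: n = 1/(exp(x)-1) = 0.09631

0.09631


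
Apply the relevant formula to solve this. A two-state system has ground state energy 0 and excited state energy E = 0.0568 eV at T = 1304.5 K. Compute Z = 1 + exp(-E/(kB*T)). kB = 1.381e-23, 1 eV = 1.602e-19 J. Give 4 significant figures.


Step 1: Compute beta*E = E*eV/(kB*T) = 0.0568*1.602e-19/(1.381e-23*1304.5) = 0.5051
Step 2: exp(-beta*E) = exp(-0.5051) = 0.6034
Step 3: Z = 1 + 0.6034 = 1.603

1.603


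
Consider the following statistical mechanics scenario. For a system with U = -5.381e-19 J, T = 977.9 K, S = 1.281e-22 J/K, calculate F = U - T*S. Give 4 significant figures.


Step 1: T*S = 977.9 * 1.281e-22 = 1.253e-19 J
Step 2: F = U - T*S = -5.381e-19 - 1.253e-19
Step 3: F = -6.634e-19 J

-6.634e-19


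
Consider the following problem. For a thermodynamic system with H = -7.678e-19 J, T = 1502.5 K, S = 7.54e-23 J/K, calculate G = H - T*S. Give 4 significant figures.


Step 1: T*S = 1502.5 * 7.54e-23 = 1.133e-19 J
Step 2: G = H - T*S = -7.678e-19 - 1.133e-19
Step 3: G = -8.811e-19 J

-8.811e-19


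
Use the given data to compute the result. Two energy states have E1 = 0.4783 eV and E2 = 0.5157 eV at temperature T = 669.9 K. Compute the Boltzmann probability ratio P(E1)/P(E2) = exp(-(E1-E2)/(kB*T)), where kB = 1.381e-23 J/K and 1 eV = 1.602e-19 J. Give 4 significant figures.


Step 1: Compute energy difference dE = E1 - E2 = 0.4783 - 0.5157 = -0.0374 eV
Step 2: Convert to Joules: dE_J = -0.0374 * 1.602e-19 = -5.991e-21 J
Step 3: Compute exponent = -dE_J / (kB * T) = -(-5.991e-21) / (1.381e-23 * 669.9) = 0.6476
Step 4: P(E1)/P(E2) = exp(0.6476) = 1.911

1.911


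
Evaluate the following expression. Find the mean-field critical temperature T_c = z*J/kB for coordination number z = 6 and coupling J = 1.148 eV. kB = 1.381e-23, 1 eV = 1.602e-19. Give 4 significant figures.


Step 1: z*J = 6*1.148 = 6.888 eV
Step 2: Convert to Joules: 6.888*1.602e-19 = 1.103e-18 J
Step 3: T_c = 1.103e-18 / 1.381e-23 = 7.99e+04 K

7.99e+04


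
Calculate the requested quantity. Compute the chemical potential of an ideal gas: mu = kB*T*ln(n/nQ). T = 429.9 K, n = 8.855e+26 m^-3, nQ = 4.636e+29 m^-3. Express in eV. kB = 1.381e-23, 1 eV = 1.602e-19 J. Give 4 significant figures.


Step 1: n/nQ = 8.855e+26/4.636e+29 = 0.00191
Step 2: ln(n/nQ) = -6.261
Step 3: mu = kB*T*ln(n/nQ) = 5.937e-21*-6.261 = -3.717e-20 J
Step 4: Convert to eV: -3.717e-20/1.602e-19 = -0.232 eV

-0.232


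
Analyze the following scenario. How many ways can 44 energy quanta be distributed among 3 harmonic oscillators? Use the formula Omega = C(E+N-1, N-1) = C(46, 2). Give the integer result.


Step 1: Use binomial coefficient C(46, 2)
Step 2: Numerator = 46! / 44!
Step 3: Denominator = 2!
Step 4: Omega = 1035

1035


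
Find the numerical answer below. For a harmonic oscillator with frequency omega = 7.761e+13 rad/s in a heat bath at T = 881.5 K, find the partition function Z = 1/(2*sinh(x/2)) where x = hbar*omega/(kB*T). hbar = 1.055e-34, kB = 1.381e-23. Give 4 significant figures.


Step 1: Compute x = hbar*omega/(kB*T) = 1.055e-34*7.761e+13/(1.381e-23*881.5) = 0.6726
Step 2: x/2 = 0.3363
Step 3: sinh(x/2) = 0.3427
Step 4: Z = 1/(2*0.3427) = 1.459

1.459


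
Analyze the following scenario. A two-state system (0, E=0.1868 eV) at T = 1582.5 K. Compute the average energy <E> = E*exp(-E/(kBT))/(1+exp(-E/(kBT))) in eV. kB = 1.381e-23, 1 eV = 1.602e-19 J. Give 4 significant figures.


Step 1: beta*E = 0.1868*1.602e-19/(1.381e-23*1582.5) = 1.369
Step 2: exp(-beta*E) = 0.2543
Step 3: <E> = 0.1868*0.2543/(1+0.2543) = 0.03787 eV

0.03787


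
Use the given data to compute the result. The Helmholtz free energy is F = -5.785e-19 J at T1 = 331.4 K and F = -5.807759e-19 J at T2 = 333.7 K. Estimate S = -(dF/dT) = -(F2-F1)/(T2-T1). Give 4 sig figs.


Step 1: dF = F2 - F1 = -5.807759e-19 - (-5.785e-19) = -2.2759e-21 J
Step 2: dT = T2 - T1 = 333.7 - 331.4 = 2.3 K
Step 3: S = -dF/dT = -(-2.2759e-21)/2.3 = 9.895e-22 J/K

9.895e-22


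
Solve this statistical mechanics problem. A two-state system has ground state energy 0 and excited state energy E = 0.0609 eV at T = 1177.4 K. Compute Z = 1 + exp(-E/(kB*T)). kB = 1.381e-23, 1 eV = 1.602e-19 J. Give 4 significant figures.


Step 1: Compute beta*E = E*eV/(kB*T) = 0.0609*1.602e-19/(1.381e-23*1177.4) = 0.6
Step 2: exp(-beta*E) = exp(-0.6) = 0.5488
Step 3: Z = 1 + 0.5488 = 1.549

1.549


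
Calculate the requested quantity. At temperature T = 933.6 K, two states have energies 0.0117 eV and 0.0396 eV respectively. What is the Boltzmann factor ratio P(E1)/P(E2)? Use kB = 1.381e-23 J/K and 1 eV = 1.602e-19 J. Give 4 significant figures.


Step 1: Compute energy difference dE = E1 - E2 = 0.0117 - 0.0396 = -0.0279 eV
Step 2: Convert to Joules: dE_J = -0.0279 * 1.602e-19 = -4.47e-21 J
Step 3: Compute exponent = -dE_J / (kB * T) = -(-4.47e-21) / (1.381e-23 * 933.6) = 0.3467
Step 4: P(E1)/P(E2) = exp(0.3467) = 1.414

1.414


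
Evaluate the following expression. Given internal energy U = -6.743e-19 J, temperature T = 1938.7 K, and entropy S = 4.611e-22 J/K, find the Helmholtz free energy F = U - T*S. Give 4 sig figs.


Step 1: T*S = 1938.7 * 4.611e-22 = 8.939e-19 J
Step 2: F = U - T*S = -6.743e-19 - 8.939e-19
Step 3: F = -1.568e-18 J

-1.568e-18


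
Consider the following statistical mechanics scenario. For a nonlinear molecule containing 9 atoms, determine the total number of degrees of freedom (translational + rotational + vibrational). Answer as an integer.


Step 1: Translational DOF = 3
Step 2: Rotational DOF (nonlinear) = 3
Step 3: Vibrational DOF = 3*9 - 6 = 21
Step 4: Total = 3 + 3 + 21 = 27

27


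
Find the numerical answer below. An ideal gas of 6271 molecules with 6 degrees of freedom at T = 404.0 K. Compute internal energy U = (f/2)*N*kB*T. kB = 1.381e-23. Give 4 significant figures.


Step 1: f/2 = 6/2 = 3.0
Step 2: N*kB*T = 6271*1.381e-23*404.0 = 3.499e-17
Step 3: U = 3.0 * 3.499e-17 = 1.05e-16 J

1.05e-16


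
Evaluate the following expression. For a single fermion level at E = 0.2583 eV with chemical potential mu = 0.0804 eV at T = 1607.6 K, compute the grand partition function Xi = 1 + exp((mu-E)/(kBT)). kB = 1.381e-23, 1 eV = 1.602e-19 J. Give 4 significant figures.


Step 1: (mu - E) = 0.0804 - 0.2583 = -0.1779 eV
Step 2: x = (mu-E)*eV/(kB*T) = -0.1779*1.602e-19/(1.381e-23*1607.6) = -1.284
Step 3: exp(x) = 0.277
Step 4: Xi = 1 + 0.277 = 1.277

1.277


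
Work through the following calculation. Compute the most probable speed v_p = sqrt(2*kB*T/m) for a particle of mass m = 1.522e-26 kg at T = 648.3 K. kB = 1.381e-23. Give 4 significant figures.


Step 1: Numerator = 2*kB*T = 2*1.381e-23*648.3 = 1.791e-20
Step 2: Ratio = 1.791e-20 / 1.522e-26 = 1.176e+06
Step 3: v_p = sqrt(1.176e+06) = 1085 m/s

1085


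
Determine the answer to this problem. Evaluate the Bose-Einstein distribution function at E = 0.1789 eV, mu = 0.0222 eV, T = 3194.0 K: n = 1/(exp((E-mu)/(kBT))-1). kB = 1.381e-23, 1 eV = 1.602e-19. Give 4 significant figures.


Step 1: (E - mu) = 0.1567 eV
Step 2: x = (E-mu)*eV/(kB*T) = 0.1567*1.602e-19/(1.381e-23*3194.0) = 0.5691
Step 3: exp(x) = 1.767
Step 4: n = 1/(exp(x)-1) = 1.304

1.304


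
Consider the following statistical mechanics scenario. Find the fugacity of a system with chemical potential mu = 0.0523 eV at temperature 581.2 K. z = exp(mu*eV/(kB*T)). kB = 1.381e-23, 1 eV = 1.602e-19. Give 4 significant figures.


Step 1: Convert mu to Joules: 0.0523*1.602e-19 = 8.378e-21 J
Step 2: kB*T = 1.381e-23*581.2 = 8.026e-21 J
Step 3: mu/(kB*T) = 1.044
Step 4: z = exp(1.044) = 2.84

2.84


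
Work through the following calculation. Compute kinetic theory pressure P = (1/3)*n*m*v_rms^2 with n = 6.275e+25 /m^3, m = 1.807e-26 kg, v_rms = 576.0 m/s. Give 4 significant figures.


Step 1: v_rms^2 = 576.0^2 = 3.318e+05
Step 2: n*m = 6.275e+25*1.807e-26 = 1.134
Step 3: P = (1/3)*1.134*3.318e+05 = 1.254e+05 Pa

1.254e+05


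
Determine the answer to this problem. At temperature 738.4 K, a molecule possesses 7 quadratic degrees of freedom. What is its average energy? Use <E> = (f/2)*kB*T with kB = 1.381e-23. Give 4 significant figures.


Step 1: f/2 = 7/2 = 3.5
Step 2: kB*T = 1.381e-23 * 738.4 = 1.02e-20
Step 3: <E> = 3.5 * 1.02e-20 = 3.569e-20 J

3.569e-20


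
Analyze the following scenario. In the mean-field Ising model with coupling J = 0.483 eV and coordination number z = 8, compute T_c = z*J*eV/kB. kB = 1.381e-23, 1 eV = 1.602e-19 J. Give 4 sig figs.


Step 1: z*J = 8*0.483 = 3.864 eV
Step 2: Convert to Joules: 3.864*1.602e-19 = 6.19e-19 J
Step 3: T_c = 6.19e-19 / 1.381e-23 = 4.482e+04 K

4.482e+04


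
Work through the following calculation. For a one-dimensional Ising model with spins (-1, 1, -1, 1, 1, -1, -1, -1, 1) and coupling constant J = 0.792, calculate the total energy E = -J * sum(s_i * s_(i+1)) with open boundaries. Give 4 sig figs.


Step 1: Nearest-neighbor products: -1, -1, -1, 1, -1, 1, 1, -1
Step 2: Sum of products = -2
Step 3: E = -0.792 * -2 = 1.584

1.584


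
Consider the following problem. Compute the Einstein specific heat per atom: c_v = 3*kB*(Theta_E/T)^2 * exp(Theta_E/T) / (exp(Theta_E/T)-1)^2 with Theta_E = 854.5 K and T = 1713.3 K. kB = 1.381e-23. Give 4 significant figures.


Step 1: x = Theta_E/T = 854.5/1713.3 = 0.4987
Step 2: x^2 = 0.2487
Step 3: exp(x) = 1.647
Step 4: c_v = 3*1.381e-23*0.2487*1.647/(1.647-1)^2 = 4.058e-23

4.058e-23


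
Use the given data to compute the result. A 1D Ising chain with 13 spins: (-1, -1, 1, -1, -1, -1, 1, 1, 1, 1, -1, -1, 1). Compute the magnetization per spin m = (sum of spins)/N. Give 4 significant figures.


Step 1: Count up spins (+1): 6, down spins (-1): 7
Step 2: Total magnetization M = 6 - 7 = -1
Step 3: m = M/N = -1/13 = -0.07692

-0.07692


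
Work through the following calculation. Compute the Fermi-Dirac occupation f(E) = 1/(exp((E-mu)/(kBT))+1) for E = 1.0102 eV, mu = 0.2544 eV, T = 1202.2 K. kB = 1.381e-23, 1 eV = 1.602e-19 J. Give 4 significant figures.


Step 1: (E - mu) = 1.0102 - 0.2544 = 0.7558 eV
Step 2: Convert: (E-mu)*eV = 1.211e-19 J
Step 3: x = (E-mu)*eV/(kB*T) = 7.293
Step 4: f = 1/(exp(7.293)+1) = 0.0006799

0.0006799


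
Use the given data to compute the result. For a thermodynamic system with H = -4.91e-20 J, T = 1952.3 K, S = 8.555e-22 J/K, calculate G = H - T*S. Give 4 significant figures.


Step 1: T*S = 1952.3 * 8.555e-22 = 1.67e-18 J
Step 2: G = H - T*S = -4.91e-20 - 1.67e-18
Step 3: G = -1.719e-18 J

-1.719e-18


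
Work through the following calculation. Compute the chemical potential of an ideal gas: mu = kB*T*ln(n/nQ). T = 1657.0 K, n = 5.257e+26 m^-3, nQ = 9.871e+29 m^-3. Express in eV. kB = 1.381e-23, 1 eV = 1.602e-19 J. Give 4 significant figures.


Step 1: n/nQ = 5.257e+26/9.871e+29 = 0.0005326
Step 2: ln(n/nQ) = -7.538
Step 3: mu = kB*T*ln(n/nQ) = 2.288e-20*-7.538 = -1.725e-19 J
Step 4: Convert to eV: -1.725e-19/1.602e-19 = -1.077 eV

-1.077


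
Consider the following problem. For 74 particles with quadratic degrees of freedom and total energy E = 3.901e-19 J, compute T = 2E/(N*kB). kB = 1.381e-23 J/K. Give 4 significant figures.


Step 1: Numerator = 2*E = 2*3.901e-19 = 7.802e-19 J
Step 2: Denominator = N*kB = 74*1.381e-23 = 1.022e-21
Step 3: T = 7.802e-19 / 1.022e-21 = 763.4 K

763.4


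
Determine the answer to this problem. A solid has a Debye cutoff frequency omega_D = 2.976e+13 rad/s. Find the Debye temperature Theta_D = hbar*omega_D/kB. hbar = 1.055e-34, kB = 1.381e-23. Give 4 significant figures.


Step 1: hbar*omega_D = 1.055e-34 * 2.976e+13 = 3.14e-21 J
Step 2: Theta_D = 3.14e-21 / 1.381e-23
Step 3: Theta_D = 227.3 K

227.3


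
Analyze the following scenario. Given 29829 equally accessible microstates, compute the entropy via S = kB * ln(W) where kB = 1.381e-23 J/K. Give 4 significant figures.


Step 1: ln(W) = ln(29829) = 10.3
Step 2: S = kB * ln(W) = 1.381e-23 * 10.3
Step 3: S = 1.423e-22 J/K

1.423e-22


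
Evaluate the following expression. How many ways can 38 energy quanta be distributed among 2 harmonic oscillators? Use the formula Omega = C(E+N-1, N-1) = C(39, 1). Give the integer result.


Step 1: Use binomial coefficient C(39, 1)
Step 2: Numerator = 39! / 38!
Step 3: Denominator = 1!
Step 4: Omega = 39

39


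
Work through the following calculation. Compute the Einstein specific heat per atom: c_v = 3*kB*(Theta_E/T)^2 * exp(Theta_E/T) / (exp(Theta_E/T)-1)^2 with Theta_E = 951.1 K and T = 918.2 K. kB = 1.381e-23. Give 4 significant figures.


Step 1: x = Theta_E/T = 951.1/918.2 = 1.036
Step 2: x^2 = 1.073
Step 3: exp(x) = 2.817
Step 4: c_v = 3*1.381e-23*1.073*2.817/(2.817-1)^2 = 3.792e-23

3.792e-23


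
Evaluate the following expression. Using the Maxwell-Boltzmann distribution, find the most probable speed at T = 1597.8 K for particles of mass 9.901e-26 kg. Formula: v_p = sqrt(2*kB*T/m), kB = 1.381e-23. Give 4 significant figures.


Step 1: Numerator = 2*kB*T = 2*1.381e-23*1597.8 = 4.413e-20
Step 2: Ratio = 4.413e-20 / 9.901e-26 = 4.457e+05
Step 3: v_p = sqrt(4.457e+05) = 667.6 m/s

667.6


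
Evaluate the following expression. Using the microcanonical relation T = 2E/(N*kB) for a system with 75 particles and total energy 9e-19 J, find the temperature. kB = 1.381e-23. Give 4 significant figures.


Step 1: Numerator = 2*E = 2*9e-19 = 1.8e-18 J
Step 2: Denominator = N*kB = 75*1.381e-23 = 1.036e-21
Step 3: T = 1.8e-18 / 1.036e-21 = 1738 K

1738


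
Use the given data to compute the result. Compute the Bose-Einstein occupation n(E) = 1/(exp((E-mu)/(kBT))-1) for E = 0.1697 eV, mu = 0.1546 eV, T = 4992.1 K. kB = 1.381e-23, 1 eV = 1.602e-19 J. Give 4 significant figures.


Step 1: (E - mu) = 0.0151 eV
Step 2: x = (E-mu)*eV/(kB*T) = 0.0151*1.602e-19/(1.381e-23*4992.1) = 0.03509
Step 3: exp(x) = 1.036
Step 4: n = 1/(exp(x)-1) = 28

28


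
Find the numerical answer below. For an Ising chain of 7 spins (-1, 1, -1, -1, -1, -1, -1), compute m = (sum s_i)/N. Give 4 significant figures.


Step 1: Count up spins (+1): 1, down spins (-1): 6
Step 2: Total magnetization M = 1 - 6 = -5
Step 3: m = M/N = -5/7 = -0.7143

-0.7143


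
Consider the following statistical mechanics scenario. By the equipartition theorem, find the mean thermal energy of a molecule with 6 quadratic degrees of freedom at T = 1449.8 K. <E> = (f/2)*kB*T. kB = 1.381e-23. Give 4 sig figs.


Step 1: f/2 = 6/2 = 3
Step 2: kB*T = 1.381e-23 * 1449.8 = 2.002e-20
Step 3: <E> = 3 * 2.002e-20 = 6.007e-20 J

6.007e-20


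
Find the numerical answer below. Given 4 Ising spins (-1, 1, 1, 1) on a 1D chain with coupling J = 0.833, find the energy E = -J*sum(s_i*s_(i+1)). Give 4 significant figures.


Step 1: Nearest-neighbor products: -1, 1, 1
Step 2: Sum of products = 1
Step 3: E = -0.833 * 1 = -0.833

-0.833


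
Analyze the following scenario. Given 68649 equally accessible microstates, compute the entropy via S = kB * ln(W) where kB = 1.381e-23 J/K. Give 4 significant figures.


Step 1: ln(W) = ln(68649) = 11.14
Step 2: S = kB * ln(W) = 1.381e-23 * 11.14
Step 3: S = 1.538e-22 J/K

1.538e-22


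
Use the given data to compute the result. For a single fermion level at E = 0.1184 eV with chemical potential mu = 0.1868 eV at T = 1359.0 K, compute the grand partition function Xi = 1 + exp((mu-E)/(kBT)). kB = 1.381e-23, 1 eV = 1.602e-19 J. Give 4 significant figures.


Step 1: (mu - E) = 0.1868 - 0.1184 = 0.0684 eV
Step 2: x = (mu-E)*eV/(kB*T) = 0.0684*1.602e-19/(1.381e-23*1359.0) = 0.5839
Step 3: exp(x) = 1.793
Step 4: Xi = 1 + 1.793 = 2.793

2.793


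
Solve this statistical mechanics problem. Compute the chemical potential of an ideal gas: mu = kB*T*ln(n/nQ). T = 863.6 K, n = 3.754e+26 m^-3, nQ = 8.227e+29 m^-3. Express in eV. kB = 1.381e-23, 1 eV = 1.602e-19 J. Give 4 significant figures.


Step 1: n/nQ = 3.754e+26/8.227e+29 = 0.0004563
Step 2: ln(n/nQ) = -7.692
Step 3: mu = kB*T*ln(n/nQ) = 1.193e-20*-7.692 = -9.174e-20 J
Step 4: Convert to eV: -9.174e-20/1.602e-19 = -0.5727 eV

-0.5727


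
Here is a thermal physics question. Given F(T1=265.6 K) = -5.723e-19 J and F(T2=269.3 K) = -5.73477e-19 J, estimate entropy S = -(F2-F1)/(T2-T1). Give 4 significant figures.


Step 1: dF = F2 - F1 = -5.73477e-19 - (-5.723e-19) = -1.177e-21 J
Step 2: dT = T2 - T1 = 269.3 - 265.6 = 3.7 K
Step 3: S = -dF/dT = -(-1.177e-21)/3.7 = 3.181e-22 J/K

3.181e-22


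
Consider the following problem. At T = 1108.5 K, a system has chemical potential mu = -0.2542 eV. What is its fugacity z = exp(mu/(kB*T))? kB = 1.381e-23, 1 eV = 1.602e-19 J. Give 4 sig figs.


Step 1: Convert mu to Joules: -0.2542*1.602e-19 = -4.072e-20 J
Step 2: kB*T = 1.381e-23*1108.5 = 1.531e-20 J
Step 3: mu/(kB*T) = -2.66
Step 4: z = exp(-2.66) = 0.06994

0.06994


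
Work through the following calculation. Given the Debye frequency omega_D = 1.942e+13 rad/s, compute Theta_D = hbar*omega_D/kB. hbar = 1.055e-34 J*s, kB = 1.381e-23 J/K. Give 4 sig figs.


Step 1: hbar*omega_D = 1.055e-34 * 1.942e+13 = 2.049e-21 J
Step 2: Theta_D = 2.049e-21 / 1.381e-23
Step 3: Theta_D = 148.4 K

148.4


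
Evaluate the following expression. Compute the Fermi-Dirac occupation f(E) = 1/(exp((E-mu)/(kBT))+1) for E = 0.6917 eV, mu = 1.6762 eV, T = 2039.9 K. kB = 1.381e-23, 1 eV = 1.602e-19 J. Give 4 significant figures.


Step 1: (E - mu) = 0.6917 - 1.6762 = -0.9845 eV
Step 2: Convert: (E-mu)*eV = -1.577e-19 J
Step 3: x = (E-mu)*eV/(kB*T) = -5.599
Step 4: f = 1/(exp(-5.599)+1) = 0.9963

0.9963


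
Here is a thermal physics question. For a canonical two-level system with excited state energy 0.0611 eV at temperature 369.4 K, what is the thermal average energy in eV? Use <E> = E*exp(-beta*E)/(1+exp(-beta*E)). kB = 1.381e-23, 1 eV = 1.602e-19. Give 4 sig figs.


Step 1: beta*E = 0.0611*1.602e-19/(1.381e-23*369.4) = 1.919
Step 2: exp(-beta*E) = 0.1468
Step 3: <E> = 0.0611*0.1468/(1+0.1468) = 0.007821 eV

0.007821


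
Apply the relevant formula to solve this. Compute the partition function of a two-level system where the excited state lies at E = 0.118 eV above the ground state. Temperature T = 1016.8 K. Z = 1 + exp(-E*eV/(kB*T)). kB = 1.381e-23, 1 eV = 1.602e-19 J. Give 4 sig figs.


Step 1: Compute beta*E = E*eV/(kB*T) = 0.118*1.602e-19/(1.381e-23*1016.8) = 1.346
Step 2: exp(-beta*E) = exp(-1.346) = 0.2602
Step 3: Z = 1 + 0.2602 = 1.26

1.26


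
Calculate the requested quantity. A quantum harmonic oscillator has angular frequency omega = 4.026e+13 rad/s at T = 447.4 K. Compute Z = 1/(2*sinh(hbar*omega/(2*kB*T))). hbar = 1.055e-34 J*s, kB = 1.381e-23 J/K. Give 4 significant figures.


Step 1: Compute x = hbar*omega/(kB*T) = 1.055e-34*4.026e+13/(1.381e-23*447.4) = 0.6874
Step 2: x/2 = 0.3437
Step 3: sinh(x/2) = 0.3505
Step 4: Z = 1/(2*0.3505) = 1.426

1.426


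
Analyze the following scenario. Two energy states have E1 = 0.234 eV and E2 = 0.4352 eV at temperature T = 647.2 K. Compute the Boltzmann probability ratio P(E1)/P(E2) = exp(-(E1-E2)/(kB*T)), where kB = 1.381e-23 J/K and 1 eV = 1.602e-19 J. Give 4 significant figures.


Step 1: Compute energy difference dE = E1 - E2 = 0.234 - 0.4352 = -0.2012 eV
Step 2: Convert to Joules: dE_J = -0.2012 * 1.602e-19 = -3.223e-20 J
Step 3: Compute exponent = -dE_J / (kB * T) = -(-3.223e-20) / (1.381e-23 * 647.2) = 3.606
Step 4: P(E1)/P(E2) = exp(3.606) = 36.83

36.83


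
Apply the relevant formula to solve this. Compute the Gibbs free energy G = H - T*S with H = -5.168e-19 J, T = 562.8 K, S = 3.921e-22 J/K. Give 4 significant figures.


Step 1: T*S = 562.8 * 3.921e-22 = 2.207e-19 J
Step 2: G = H - T*S = -5.168e-19 - 2.207e-19
Step 3: G = -7.375e-19 J

-7.375e-19


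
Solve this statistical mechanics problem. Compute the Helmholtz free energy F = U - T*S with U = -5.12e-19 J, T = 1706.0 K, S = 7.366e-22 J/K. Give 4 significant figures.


Step 1: T*S = 1706.0 * 7.366e-22 = 1.257e-18 J
Step 2: F = U - T*S = -5.12e-19 - 1.257e-18
Step 3: F = -1.769e-18 J

-1.769e-18


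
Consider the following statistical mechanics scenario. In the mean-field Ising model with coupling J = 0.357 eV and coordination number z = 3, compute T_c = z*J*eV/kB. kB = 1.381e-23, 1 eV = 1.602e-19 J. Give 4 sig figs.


Step 1: z*J = 3*0.357 = 1.071 eV
Step 2: Convert to Joules: 1.071*1.602e-19 = 1.716e-19 J
Step 3: T_c = 1.716e-19 / 1.381e-23 = 1.242e+04 K

1.242e+04


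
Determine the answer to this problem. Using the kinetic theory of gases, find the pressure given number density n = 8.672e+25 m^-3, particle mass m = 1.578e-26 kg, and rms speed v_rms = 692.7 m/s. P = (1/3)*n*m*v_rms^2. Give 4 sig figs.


Step 1: v_rms^2 = 692.7^2 = 4.798e+05
Step 2: n*m = 8.672e+25*1.578e-26 = 1.368
Step 3: P = (1/3)*1.368*4.798e+05 = 2.189e+05 Pa

2.189e+05


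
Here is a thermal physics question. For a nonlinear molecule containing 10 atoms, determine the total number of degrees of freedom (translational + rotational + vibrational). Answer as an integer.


Step 1: Translational DOF = 3
Step 2: Rotational DOF (nonlinear) = 3
Step 3: Vibrational DOF = 3*10 - 6 = 24
Step 4: Total = 3 + 3 + 24 = 30

30


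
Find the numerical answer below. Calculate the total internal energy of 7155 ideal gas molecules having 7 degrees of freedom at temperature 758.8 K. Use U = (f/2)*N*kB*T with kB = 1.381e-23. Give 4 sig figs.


Step 1: f/2 = 7/2 = 3.5
Step 2: N*kB*T = 7155*1.381e-23*758.8 = 7.498e-17
Step 3: U = 3.5 * 7.498e-17 = 2.624e-16 J

2.624e-16


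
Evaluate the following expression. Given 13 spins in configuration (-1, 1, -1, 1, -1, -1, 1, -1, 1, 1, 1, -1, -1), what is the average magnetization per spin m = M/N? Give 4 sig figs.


Step 1: Count up spins (+1): 6, down spins (-1): 7
Step 2: Total magnetization M = 6 - 7 = -1
Step 3: m = M/N = -1/13 = -0.07692

-0.07692


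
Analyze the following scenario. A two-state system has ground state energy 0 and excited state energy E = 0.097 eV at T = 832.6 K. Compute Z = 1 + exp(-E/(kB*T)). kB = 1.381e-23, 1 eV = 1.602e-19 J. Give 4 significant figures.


Step 1: Compute beta*E = E*eV/(kB*T) = 0.097*1.602e-19/(1.381e-23*832.6) = 1.351
Step 2: exp(-beta*E) = exp(-1.351) = 0.2589
Step 3: Z = 1 + 0.2589 = 1.259

1.259


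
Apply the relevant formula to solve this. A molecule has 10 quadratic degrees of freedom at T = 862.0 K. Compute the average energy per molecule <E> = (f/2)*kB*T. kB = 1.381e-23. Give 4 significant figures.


Step 1: f/2 = 10/2 = 5
Step 2: kB*T = 1.381e-23 * 862.0 = 1.19e-20
Step 3: <E> = 5 * 1.19e-20 = 5.952e-20 J

5.952e-20


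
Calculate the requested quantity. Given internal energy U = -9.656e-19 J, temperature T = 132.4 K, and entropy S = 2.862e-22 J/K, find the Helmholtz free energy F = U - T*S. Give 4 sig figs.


Step 1: T*S = 132.4 * 2.862e-22 = 3.789e-20 J
Step 2: F = U - T*S = -9.656e-19 - 3.789e-20
Step 3: F = -1.003e-18 J

-1.003e-18


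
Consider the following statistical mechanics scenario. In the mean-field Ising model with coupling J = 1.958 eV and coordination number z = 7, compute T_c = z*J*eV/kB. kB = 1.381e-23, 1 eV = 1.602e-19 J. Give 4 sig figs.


Step 1: z*J = 7*1.958 = 13.71 eV
Step 2: Convert to Joules: 13.71*1.602e-19 = 2.196e-18 J
Step 3: T_c = 2.196e-18 / 1.381e-23 = 1.59e+05 K

1.59e+05


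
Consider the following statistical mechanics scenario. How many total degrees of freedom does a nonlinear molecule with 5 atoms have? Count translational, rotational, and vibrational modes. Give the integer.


Step 1: Translational DOF = 3
Step 2: Rotational DOF (nonlinear) = 3
Step 3: Vibrational DOF = 3*5 - 6 = 9
Step 4: Total = 3 + 3 + 9 = 15

15


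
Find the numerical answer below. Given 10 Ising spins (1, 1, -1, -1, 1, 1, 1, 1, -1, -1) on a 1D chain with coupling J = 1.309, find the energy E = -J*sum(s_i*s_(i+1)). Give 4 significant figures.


Step 1: Nearest-neighbor products: 1, -1, 1, -1, 1, 1, 1, -1, 1
Step 2: Sum of products = 3
Step 3: E = -1.309 * 3 = -3.927

-3.927


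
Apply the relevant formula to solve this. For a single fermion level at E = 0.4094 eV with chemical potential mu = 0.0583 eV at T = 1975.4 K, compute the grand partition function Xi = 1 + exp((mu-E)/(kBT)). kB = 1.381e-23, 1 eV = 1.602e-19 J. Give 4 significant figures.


Step 1: (mu - E) = 0.0583 - 0.4094 = -0.3511 eV
Step 2: x = (mu-E)*eV/(kB*T) = -0.3511*1.602e-19/(1.381e-23*1975.4) = -2.062
Step 3: exp(x) = 0.1272
Step 4: Xi = 1 + 0.1272 = 1.127

1.127


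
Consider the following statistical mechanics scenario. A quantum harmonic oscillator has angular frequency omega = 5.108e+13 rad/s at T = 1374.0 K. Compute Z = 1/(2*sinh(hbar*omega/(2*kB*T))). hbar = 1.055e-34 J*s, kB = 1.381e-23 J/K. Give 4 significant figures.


Step 1: Compute x = hbar*omega/(kB*T) = 1.055e-34*5.108e+13/(1.381e-23*1374.0) = 0.284
Step 2: x/2 = 0.142
Step 3: sinh(x/2) = 0.1425
Step 4: Z = 1/(2*0.1425) = 3.509

3.509


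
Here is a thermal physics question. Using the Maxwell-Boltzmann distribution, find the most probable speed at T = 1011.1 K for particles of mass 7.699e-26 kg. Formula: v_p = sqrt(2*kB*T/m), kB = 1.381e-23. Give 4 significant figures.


Step 1: Numerator = 2*kB*T = 2*1.381e-23*1011.1 = 2.793e-20
Step 2: Ratio = 2.793e-20 / 7.699e-26 = 3.627e+05
Step 3: v_p = sqrt(3.627e+05) = 602.3 m/s

602.3


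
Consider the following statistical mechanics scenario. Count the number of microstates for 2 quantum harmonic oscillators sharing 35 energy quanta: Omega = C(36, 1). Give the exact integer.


Step 1: Use binomial coefficient C(36, 1)
Step 2: Numerator = 36! / 35!
Step 3: Denominator = 1!
Step 4: Omega = 36

36


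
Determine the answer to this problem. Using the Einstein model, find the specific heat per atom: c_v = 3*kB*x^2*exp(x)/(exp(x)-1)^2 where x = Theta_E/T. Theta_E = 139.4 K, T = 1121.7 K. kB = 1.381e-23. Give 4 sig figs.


Step 1: x = Theta_E/T = 139.4/1121.7 = 0.1243
Step 2: x^2 = 0.01544
Step 3: exp(x) = 1.132
Step 4: c_v = 3*1.381e-23*0.01544*1.132/(1.132-1)^2 = 4.138e-23

4.138e-23


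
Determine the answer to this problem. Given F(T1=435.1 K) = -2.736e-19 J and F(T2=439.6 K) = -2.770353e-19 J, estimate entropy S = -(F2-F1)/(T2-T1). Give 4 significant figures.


Step 1: dF = F2 - F1 = -2.770353e-19 - (-2.736e-19) = -3.4353e-21 J
Step 2: dT = T2 - T1 = 439.6 - 435.1 = 4.5 K
Step 3: S = -dF/dT = -(-3.4353e-21)/4.5 = 7.634e-22 J/K

7.634e-22


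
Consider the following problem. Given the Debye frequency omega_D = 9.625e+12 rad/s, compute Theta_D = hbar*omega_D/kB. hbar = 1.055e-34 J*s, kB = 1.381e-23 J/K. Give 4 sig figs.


Step 1: hbar*omega_D = 1.055e-34 * 9.625e+12 = 1.015e-21 J
Step 2: Theta_D = 1.015e-21 / 1.381e-23
Step 3: Theta_D = 73.53 K

73.53


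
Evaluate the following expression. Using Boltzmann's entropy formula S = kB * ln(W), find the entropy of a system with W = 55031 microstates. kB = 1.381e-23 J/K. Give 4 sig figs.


Step 1: ln(W) = ln(55031) = 10.92
Step 2: S = kB * ln(W) = 1.381e-23 * 10.92
Step 3: S = 1.507e-22 J/K

1.507e-22


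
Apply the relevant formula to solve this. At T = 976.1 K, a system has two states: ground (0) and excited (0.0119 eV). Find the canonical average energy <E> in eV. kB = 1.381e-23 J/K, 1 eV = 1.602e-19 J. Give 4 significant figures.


Step 1: beta*E = 0.0119*1.602e-19/(1.381e-23*976.1) = 0.1414
Step 2: exp(-beta*E) = 0.8681
Step 3: <E> = 0.0119*0.8681/(1+0.8681) = 0.00553 eV

0.00553


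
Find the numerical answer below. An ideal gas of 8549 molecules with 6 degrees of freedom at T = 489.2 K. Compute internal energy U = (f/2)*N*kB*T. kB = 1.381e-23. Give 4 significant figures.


Step 1: f/2 = 6/2 = 3.0
Step 2: N*kB*T = 8549*1.381e-23*489.2 = 5.776e-17
Step 3: U = 3.0 * 5.776e-17 = 1.733e-16 J

1.733e-16


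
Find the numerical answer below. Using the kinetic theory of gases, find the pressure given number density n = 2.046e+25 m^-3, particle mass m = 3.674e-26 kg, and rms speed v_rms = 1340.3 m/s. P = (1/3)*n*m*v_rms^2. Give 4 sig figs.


Step 1: v_rms^2 = 1340.3^2 = 1.796e+06
Step 2: n*m = 2.046e+25*3.674e-26 = 0.7517
Step 3: P = (1/3)*0.7517*1.796e+06 = 4.501e+05 Pa

4.501e+05


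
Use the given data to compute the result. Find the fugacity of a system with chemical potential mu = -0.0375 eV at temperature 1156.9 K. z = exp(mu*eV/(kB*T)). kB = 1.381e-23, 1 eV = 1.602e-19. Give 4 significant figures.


Step 1: Convert mu to Joules: -0.0375*1.602e-19 = -6.007e-21 J
Step 2: kB*T = 1.381e-23*1156.9 = 1.598e-20 J
Step 3: mu/(kB*T) = -0.376
Step 4: z = exp(-0.376) = 0.6866

0.6866


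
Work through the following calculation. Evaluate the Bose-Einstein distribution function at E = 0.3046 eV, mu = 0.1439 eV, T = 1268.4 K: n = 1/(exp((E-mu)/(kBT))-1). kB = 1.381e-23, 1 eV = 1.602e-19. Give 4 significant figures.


Step 1: (E - mu) = 0.1607 eV
Step 2: x = (E-mu)*eV/(kB*T) = 0.1607*1.602e-19/(1.381e-23*1268.4) = 1.47
Step 3: exp(x) = 4.348
Step 4: n = 1/(exp(x)-1) = 0.2987

0.2987


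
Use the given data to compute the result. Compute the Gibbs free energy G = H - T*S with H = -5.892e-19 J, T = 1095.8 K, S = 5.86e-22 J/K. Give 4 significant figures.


Step 1: T*S = 1095.8 * 5.86e-22 = 6.421e-19 J
Step 2: G = H - T*S = -5.892e-19 - 6.421e-19
Step 3: G = -1.231e-18 J

-1.231e-18


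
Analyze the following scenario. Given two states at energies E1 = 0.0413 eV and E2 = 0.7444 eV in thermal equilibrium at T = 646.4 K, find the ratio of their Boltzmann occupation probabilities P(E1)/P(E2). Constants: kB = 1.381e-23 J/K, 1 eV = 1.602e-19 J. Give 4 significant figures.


Step 1: Compute energy difference dE = E1 - E2 = 0.0413 - 0.7444 = -0.7031 eV
Step 2: Convert to Joules: dE_J = -0.7031 * 1.602e-19 = -1.126e-19 J
Step 3: Compute exponent = -dE_J / (kB * T) = -(-1.126e-19) / (1.381e-23 * 646.4) = 12.62
Step 4: P(E1)/P(E2) = exp(12.62) = 3.019e+05

3.019e+05


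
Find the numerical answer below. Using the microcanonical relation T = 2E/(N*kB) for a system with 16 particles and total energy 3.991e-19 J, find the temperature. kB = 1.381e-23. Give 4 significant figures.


Step 1: Numerator = 2*E = 2*3.991e-19 = 7.982e-19 J
Step 2: Denominator = N*kB = 16*1.381e-23 = 2.21e-22
Step 3: T = 7.982e-19 / 2.21e-22 = 3612 K

3612


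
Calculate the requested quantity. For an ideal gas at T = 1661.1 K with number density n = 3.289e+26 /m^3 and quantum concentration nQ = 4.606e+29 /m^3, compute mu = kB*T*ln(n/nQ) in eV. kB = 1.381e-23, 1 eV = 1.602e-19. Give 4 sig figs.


Step 1: n/nQ = 3.289e+26/4.606e+29 = 0.0007141
Step 2: ln(n/nQ) = -7.245
Step 3: mu = kB*T*ln(n/nQ) = 2.294e-20*-7.245 = -1.662e-19 J
Step 4: Convert to eV: -1.662e-19/1.602e-19 = -1.037 eV

-1.037


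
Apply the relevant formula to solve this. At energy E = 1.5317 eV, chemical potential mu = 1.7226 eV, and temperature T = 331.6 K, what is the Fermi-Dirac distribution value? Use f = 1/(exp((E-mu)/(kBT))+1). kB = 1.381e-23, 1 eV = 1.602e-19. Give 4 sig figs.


Step 1: (E - mu) = 1.5317 - 1.7226 = -0.1909 eV
Step 2: Convert: (E-mu)*eV = -3.058e-20 J
Step 3: x = (E-mu)*eV/(kB*T) = -6.678
Step 4: f = 1/(exp(-6.678)+1) = 0.9987

0.9987


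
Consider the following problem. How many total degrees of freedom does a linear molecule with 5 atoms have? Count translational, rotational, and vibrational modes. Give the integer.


Step 1: Translational DOF = 3
Step 2: Rotational DOF (linear) = 2
Step 3: Vibrational DOF = 3*5 - 5 = 10
Step 4: Total = 3 + 2 + 10 = 15

15


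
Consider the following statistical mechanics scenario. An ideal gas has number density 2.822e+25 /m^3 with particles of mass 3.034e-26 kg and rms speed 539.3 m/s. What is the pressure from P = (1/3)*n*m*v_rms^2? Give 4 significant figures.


Step 1: v_rms^2 = 539.3^2 = 2.908e+05
Step 2: n*m = 2.822e+25*3.034e-26 = 0.8562
Step 3: P = (1/3)*0.8562*2.908e+05 = 8.301e+04 Pa

8.301e+04


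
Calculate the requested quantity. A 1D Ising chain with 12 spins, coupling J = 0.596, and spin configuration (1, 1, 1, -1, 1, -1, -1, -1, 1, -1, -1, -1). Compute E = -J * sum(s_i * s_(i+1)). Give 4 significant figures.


Step 1: Nearest-neighbor products: 1, 1, -1, -1, -1, 1, 1, -1, -1, 1, 1
Step 2: Sum of products = 1
Step 3: E = -0.596 * 1 = -0.596

-0.596


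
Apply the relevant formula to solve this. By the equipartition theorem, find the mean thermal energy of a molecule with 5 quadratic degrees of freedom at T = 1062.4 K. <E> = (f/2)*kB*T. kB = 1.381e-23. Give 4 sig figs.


Step 1: f/2 = 5/2 = 2.5
Step 2: kB*T = 1.381e-23 * 1062.4 = 1.467e-20
Step 3: <E> = 2.5 * 1.467e-20 = 3.668e-20 J

3.668e-20


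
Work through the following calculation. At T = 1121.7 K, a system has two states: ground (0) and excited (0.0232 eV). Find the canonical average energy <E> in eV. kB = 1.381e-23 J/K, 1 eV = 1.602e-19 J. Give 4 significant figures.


Step 1: beta*E = 0.0232*1.602e-19/(1.381e-23*1121.7) = 0.2399
Step 2: exp(-beta*E) = 0.7867
Step 3: <E> = 0.0232*0.7867/(1+0.7867) = 0.01022 eV

0.01022


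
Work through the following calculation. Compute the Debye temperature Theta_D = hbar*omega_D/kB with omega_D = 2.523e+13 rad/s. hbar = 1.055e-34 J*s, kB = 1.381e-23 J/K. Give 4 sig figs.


Step 1: hbar*omega_D = 1.055e-34 * 2.523e+13 = 2.662e-21 J
Step 2: Theta_D = 2.662e-21 / 1.381e-23
Step 3: Theta_D = 192.7 K

192.7
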